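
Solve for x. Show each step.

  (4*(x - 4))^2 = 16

Step 1. [(4*(x - 4))^2 = 16] 16 ≥ 0, LHS is (·)² — take ±√, so sqrt: 4*(x - 4) = 4 or -4.
Step 2. [4*(x - 4) = 4 or -4] 4·(inner) — divide through by 4 ⇒ div: x - 4 = 1 or -1.
Step 3. [x - 4 = 1 or -1] -4 is outermost — add 4 both sides ⇒ sub: x = 5 or 3.

Answer: x ∈ {3, 5}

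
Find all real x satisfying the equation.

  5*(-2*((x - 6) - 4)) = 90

Step 1. [5*(-2*((x - 6) - 4)) = 90] 5·(inner) — divide through by 5 ⇒ div: -2*((x - 6) - 4) = 18.
Step 2. [-2*((x - 6) - 4) = 18] leading coefficient -2: divide by -2, so div: (x - 6) - 4 = -9.
Step 3. [(x - 6) - 4 = -9] add 4: x sits inside (… - 4), so sub: x - 6 = -5.
Step 4. [x - 6 = -5] peel the -6: add 6 from each side. So sub: x = 1.

Answer: x ∈ {1}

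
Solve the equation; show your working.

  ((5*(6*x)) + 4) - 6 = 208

Step 1. [((5*(6*x)) + 4) - 6 = 208] -6 is outermost — add 6 both sides, so sub: (5*(6*x)) + 4 = 214.
Step 2. [(5*(6*x)) + 4 = 214] +4 is outermost — subtract 4 both sides. So sub: 5*(6*x) = 210.
Step 3. [5*(6*x) = 210] leading coefficient 5: divide by 5. So div: 6*x = 42.
Step 4. [6*x = 42] 6·(inner) — divide through by 6. So div: x = 7.

Answer: x ∈ {7}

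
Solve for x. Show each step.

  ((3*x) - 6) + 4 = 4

Step 1. [((3*x) - 6) + 4 = 4] peel the +4: subtract 4 from each side, so sub: (3*x) - 6 = 0.
Step 2. [(3*x) - 6 = 0] the outer -6 inverts by adding 6, so sub: 3*x = 6.
Step 3. [3*x = 6] 3 out front; divide by 3 ⇒ div: x = 2.

Answer: x ∈ {2}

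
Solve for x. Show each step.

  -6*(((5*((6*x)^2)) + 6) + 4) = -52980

Step 1. [-6*(((5*((6*x)^2)) + 6) + 4) = -52980] leading coefficient -6: divide by -6. So div: ((5*((6*x)^2)) + 6) + 4 = 8830.
Step 2. [((5*((6*x)^2)) + 6) + 4 = 8830] the outer +4 inverts by subtracting 4, so sub: (5*((6*x)^2)) + 6 = 8826.
Step 3. [(5*((6*x)^2)) + 6 = 8826] +6 is outermost — subtract 6 both sides, so sub: 5*((6*x)^2) = 8820.
Step 4. [5*((6*x)^2) = 8820] 5·(inner) — divide through by 5 ⇒ div: (6*x)^2 = 1764.
Step 5. [(6*x)^2 = 1764] LHS squared, RHS 1764 ≥ 0: apply √ (±), so sqrt: 6*x = 42 or -42.
Step 6. [6*x = 42 or -42] 6 out front; divide by 6. So div: x = 7 or -7.

Answer: x ∈ {-7, 7}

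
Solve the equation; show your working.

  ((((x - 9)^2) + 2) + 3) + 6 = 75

Step 1. [((((x - 9)^2) + 2) + 3) + 6 = 75] +6 is outermost — subtract 6 both sides ⇒ sub: (((x - 9)^2) + 2) + 3 = 69.
Step 2. [(((x - 9)^2) + 2) + 3 = 69] the outer +3 inverts by subtracting 3, so sub: ((x - 9)^2) + 2 = 66.
Step 3. [((x - 9)^2) + 2 = 66] subtract 2: x sits inside (… + 2). So sub: (x - 9)^2 = 64.
Step 4. [(x - 9)^2 = 64] √ both sides: 64 ≥ 0 gives two branches ⇒ sqrt: x - 9 = 8 or -8.
Step 5. [x - 9 = 8 or -8] the outer -9 inverts by adding 9. So sub: x = 17 or 1.

Answer: x ∈ {1, 17}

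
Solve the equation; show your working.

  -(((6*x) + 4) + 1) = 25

Step 1. [-(((6*x) + 4) + 1) = 25] LHS negated; negate both sides, so neg: ((6*x) + 4) + 1 = -25.
Step 2. [((6*x) + 4) + 1 = -25] subtract 1: x sits inside (… + 1). So sub: (6*x) + 4 = -26.
Step 3. [(6*x) + 4 = -26] subtract 4: x sits inside (… + 4), so sub: 6*x = -30.
Step 4. [6*x = -30] 6·(inner) — divide through by 6 ⇒ div: x = -5.

Answer: x ∈ {-5}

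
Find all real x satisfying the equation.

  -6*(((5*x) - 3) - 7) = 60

Step 1. [-6*(((5*x) - 3) - 7) = 60] leading coefficient -6: divide by -6. So div: ((5*x) - 3) - 7 = -10.
Step 2. [((5*x) - 3) - 7 = -10] -7 is outermost — add 7 both sides ⇒ sub: (5*x) - 3 = -3.
Step 3. [(5*x) - 3 = -3] 3 comes off first (add 3). So sub: 5*x = 0.
Step 4. [5*x = 0] 5·(inner) — divide through by 5. So div: x = 0.

Answer: x ∈ {0}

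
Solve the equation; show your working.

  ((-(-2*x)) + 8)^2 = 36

Step 1. [((-(-2*x)) + 8)^2 = 36] 36 ≥ 0, LHS is (·)² — take ±√ ⇒ sqrt: (-(-2*x)) + 8 = 6 or -6.
Step 2. [(-(-2*x)) + 8 = 6 or -6] 8 comes off first (subtract 8). So sub: -(-2*x) = -2 or -14.
Step 3. [-(-2*x) = -2 or -14] leading − — multiply by −1 ⇒ neg: -2*x = 2 or 14.
Step 4. [-2*x = 2 or 14] -2·(inner) — divide through by -2, so div: x = -1 or -7.

Answer: x ∈ {-7, -1}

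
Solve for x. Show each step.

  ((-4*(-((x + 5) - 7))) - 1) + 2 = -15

Step 1. [((-4*(-((x + 5) - 7))) - 1) + 2 = -15] the outer +2 inverts by subtracting 2. So sub: (-4*(-((x + 5) - 7))) - 1 = -17.
Step 2. [(-4*(-((x + 5) - 7))) - 1 = -17] peel the -1: add 1 from each side. So sub: -4*(-((x + 5) - 7)) = -16.
Step 3. [-4*(-((x + 5) - 7)) = -16] -4 out front; divide by -4 ⇒ div: -((x + 5) - 7) = 4.
Step 4. [-((x + 5) - 7) = 4] LHS negated; negate both sides ⇒ neg: (x + 5) - 7 = -4.
Step 5. [(x + 5) - 7 = -4] -7 is outermost — add 7 both sides ⇒ sub: x + 5 = 3.
Step 6. [x + 5 = 3] subtract 5: x sits inside (… + 5) ⇒ sub: x = -2.

Answer: x ∈ {-2}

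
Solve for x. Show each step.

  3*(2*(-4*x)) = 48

Step 1. [3*(2*(-4*x)) = 48] divide by the outer 3 ⇒ div: 2*(-4*x) = 16.
Step 2. [2*(-4*x) = 16] 2 out front; divide by 2, so div: -4*x = 8.
Step 3. [-4*x = 8] -4 out front; divide by -4 ⇒ div: x = -2.

Answer: x ∈ {-2}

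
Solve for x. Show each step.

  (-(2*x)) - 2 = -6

Step 1. [(-(2*x)) - 2 = -6] peel the -2: add 2 from each side. So sub: -(2*x) = -4.
Step 2. [-(2*x) = -4] LHS negated; negate both sides ⇒ neg: 2*x = 4.
Step 3. [2*x = 4] 2·(inner) — divide through by 2, so div: x = 2.

Answer: x ∈ {2}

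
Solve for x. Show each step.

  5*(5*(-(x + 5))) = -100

Step 1. [5*(5*(-(x + 5))) = -100] 5 out front; divide by 5. So div: 5*(-(x + 5)) = -20.
Step 2. [5*(-(x + 5)) = -20] 5·(inner) — divide through by 5, so div: -(x + 5) = -4.
Step 3. [-(x + 5) = -4] leading − — multiply by −1 ⇒ neg: x + 5 = 4.
Step 4. [x + 5 = 4] the outer +5 inverts by subtracting 5 ⇒ sub: x = -1.

Answer: x ∈ {-1}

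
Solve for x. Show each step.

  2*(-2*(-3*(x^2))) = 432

Step 1. [2*(-2*(-3*(x^2))) = 432] LHS = 2·(…); ÷2 both sides. So div: -2*(-3*(x^2)) = 216.
Step 2. [-2*(-3*(x^2)) = 216] divide by the outer -2. So div: -3*(x^2) = -108.
Step 3. [-3*(x^2) = -108] LHS = -3·(…); ÷-3 both sides, so div: x^2 = 36.
Step 4. [x^2 = 36] 36 ≥ 0, LHS is (·)² — take ±√. So sqrt: x = 6 or -6.

Answer: x ∈ {-6, 6}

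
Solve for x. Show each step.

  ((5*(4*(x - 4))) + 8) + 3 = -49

Step 1. [((5*(4*(x - 4))) + 8) + 3 = -49] peel the +3: subtract 3 from each side. So sub: (5*(4*(x - 4))) + 8 = -52.
Step 2. [(5*(4*(x - 4))) + 8 = -52] peel the +8: subtract 8 from each side. So sub: 5*(4*(x - 4)) = -60.
Step 3. [5*(4*(x - 4)) = -60] leading coefficient 5: divide by 5. So div: 4*(x - 4) = -12.
Step 4. [4*(x - 4) = -12] 4·(inner) — divide through by 4, so div: x - 4 = -3.
Step 5. [x - 4 = -3] add 4: x sits inside (… - 4). So sub: x = 1.

Answer: x ∈ {1}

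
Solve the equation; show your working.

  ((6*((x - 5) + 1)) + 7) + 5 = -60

Step 1. [((6*((x - 5) + 1)) + 7) + 5 = -60] subtract 5: x sits inside (… + 5), so sub: (6*((x - 5) + 1)) + 7 = -65.
Step 2. [(6*((x - 5) + 1)) + 7 = -65] peel the +7: subtract 7 from each side, so sub: 6*((x - 5) + 1) = -72.
Step 3. [6*((x - 5) + 1) = -72] divide by the outer 6. So div: (x - 5) + 1 = -12.
Step 4. [(x - 5) + 1 = -12] 1 comes off first (subtract 1) ⇒ sub: x - 5 = -13.
Step 5. [x - 5 = -13] 5 comes off first (add 5). So sub: x = -8.

Answer: x ∈ {-8}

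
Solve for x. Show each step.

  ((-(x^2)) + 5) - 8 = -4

Step 1. [((-(x^2)) + 5) - 8 = -4] the outer -8 inverts by adding 8, so sub: (-(x^2)) + 5 = 4.
Step 2. [(-(x^2)) + 5 = 4] the outer +5 inverts by subtracting 5. So sub: -(x^2) = -1.
Step 3. [-(x^2) = -1] leading − — multiply by −1 ⇒ neg: x^2 = 1.
Step 4. [x^2 = 1] √ both sides: 1 ≥ 0 gives two branches ⇒ sqrt: x = 1 or -1.

Answer: x ∈ {-1, 1}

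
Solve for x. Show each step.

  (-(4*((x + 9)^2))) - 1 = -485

Step 1. [(-(4*((x + 9)^2))) - 1 = -485] -1 is outermost — add 1 both sides ⇒ sub: -(4*((x + 9)^2)) = -484.
Step 2. [-(4*((x + 9)^2)) = -484] LHS negated; negate both sides. So neg: 4*((x + 9)^2) = 484.
Step 3. [4*((x + 9)^2) = 484] 4 out front; divide by 4 ⇒ div: (x + 9)^2 = 121.
Step 4. [(x + 9)^2 = 121] √ both sides: 121 ≥ 0 gives two branches, so sqrt: x + 9 = 11 or -11.
Step 5. [x + 9 = 11 or -11] peel the +9: subtract 9 from each side ⇒ sub: x = 2 or -20.

Answer: x ∈ {-20, 2}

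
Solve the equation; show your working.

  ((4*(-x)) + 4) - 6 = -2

Step 1. [((4*(-x)) + 4) - 6 = -2] the outer -6 inverts by adding 6 ⇒ sub: (4*(-x)) + 4 = 4.
Step 2. [(4*(-x)) + 4 = 4] peel the +4: subtract 4 from each side, so sub: 4*(-x) = 0.
Step 3. [4*(-x) = 0] 4·(inner) — divide through by 4 ⇒ div: -x = 0.
Step 4. [-x = 0] leading − — multiply by −1 ⇒ neg: x = 0.

Answer: x ∈ {0}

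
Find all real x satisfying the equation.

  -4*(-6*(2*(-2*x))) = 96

Step 1. [-4*(-6*(2*(-2*x))) = 96] leading coefficient -4: divide by -4, so div: -6*(2*(-2*x)) = -24.
Step 2. [-6*(2*(-2*x)) = -24] divide by the outer -6, so div: 2*(-2*x) = 4.
Step 3. [2*(-2*x) = 4] 2·(inner) — divide through by 2, so div: -2*x = 2.
Step 4. [-2*x = 2] -2·(inner) — divide through by -2 ⇒ div: x = -1.

Answer: x ∈ {-1}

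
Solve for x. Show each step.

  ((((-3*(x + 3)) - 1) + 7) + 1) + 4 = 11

Step 1. [((((-3*(x + 3)) - 1) + 7) + 1) + 4 = 11] peel the +4: subtract 4 from each side, so sub: (((-3*(x + 3)) - 1) + 7) + 1 = 7.
Step 2. [(((-3*(x + 3)) - 1) + 7) + 1 = 7] 1 comes off first (subtract 1). So sub: ((-3*(x + 3)) - 1) + 7 = 6.
Step 3. [((-3*(x + 3)) - 1) + 7 = 6] subtract 7: x sits inside (… + 7), so sub: (-3*(x + 3)) - 1 = -1.
Step 4. [(-3*(x + 3)) - 1 = -1] the outer -1 inverts by adding 1, so sub: -3*(x + 3) = 0.
Step 5. [-3*(x + 3) = 0] divide by the outer -3. So div: x + 3 = 0.
Step 6. [x + 3 = 0] subtract 3: x sits inside (… + 3). So sub: x = -3.

Answer: x ∈ {-3}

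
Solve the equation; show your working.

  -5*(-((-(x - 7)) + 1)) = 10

Step 1. [-5*(-((-(x - 7)) + 1)) = 10] leading coefficient -5: divide by -5. So div: -((-(x - 7)) + 1) = -2.
Step 2. [-((-(x - 7)) + 1) = -2] LHS negated; negate both sides. So neg: (-(x - 7)) + 1 = 2.
Step 3. [(-(x - 7)) + 1 = 2] peel the +1: subtract 1 from each side. So sub: -(x - 7) = 1.
Step 4. [-(x - 7) = 1] flip signs both sides ⇒ neg: x - 7 = -1.
Step 5. [x - 7 = -1] peel the -7: add 7 from each side. So sub: x = 6.

Answer: x ∈ {6}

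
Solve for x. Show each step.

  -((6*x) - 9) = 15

Step 1. [-((6*x) - 9) = 15] LHS negated; negate both sides, so neg: (6*x) - 9 = -15.
Step 2. [(6*x) - 9 = -15] 9 comes off first (add 9) ⇒ sub: 6*x = -6.
Step 3. [6*x = -6] 6 out front; divide by 6, so div: x = -1.

Answer: x ∈ {-1}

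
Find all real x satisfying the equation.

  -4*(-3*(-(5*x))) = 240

Step 1. [-4*(-3*(-(5*x))) = 240] LHS = -4·(…); ÷-4 both sides ⇒ div: -3*(-(5*x)) = -60.
Step 2. [-3*(-(5*x)) = -60] divide by the outer -3 ⇒ div: -(5*x) = 20.
Step 3. [-(5*x) = 20] flip signs both sides, so neg: 5*x = -20.
Step 4. [5*x = -20] divide by the outer 5. So div: x = -4.

Answer: x ∈ {-4}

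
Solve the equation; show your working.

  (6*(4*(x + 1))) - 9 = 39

Step 1. [(6*(4*(x + 1))) - 9 = 39] -9 is outermost — add 9 both sides ⇒ sub: 6*(4*(x + 1)) = 48.
Step 2. [6*(4*(x + 1)) = 48] LHS = 6·(…); ÷6 both sides ⇒ div: 4*(x + 1) = 8.
Step 3. [4*(x + 1) = 8] 4·(inner) — divide through by 4, so div: x + 1 = 2.
Step 4. [x + 1 = 2] subtract 1: x sits inside (… + 1). So sub: x = 1.

Answer: x ∈ {1}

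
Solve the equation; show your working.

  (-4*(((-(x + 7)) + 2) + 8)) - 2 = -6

Step 1. [(-4*(((-(x + 7)) + 2) + 8)) - 2 = -6] peel the -2: add 2 from each side. So sub: -4*(((-(x + 7)) + 2) + 8) = -4.
Step 2. [-4*(((-(x + 7)) + 2) + 8) = -4] leading coefficient -4: divide by -4, so div: ((-(x + 7)) + 2) + 8 = 1.
Step 3. [((-(x + 7)) + 2) + 8 = 1] peel the +8: subtract 8 from each side ⇒ sub: (-(x + 7)) + 2 = -7.
Step 4. [(-(x + 7)) + 2 = -7] subtract 2: x sits inside (… + 2). So sub: -(x + 7) = -9.
Step 5. [-(x + 7) = -9] flip signs both sides ⇒ neg: x + 7 = 9.
Step 6. [x + 7 = 9] +7 is outermost — subtract 7 both sides. So sub: x = 2.

Answer: x ∈ {2}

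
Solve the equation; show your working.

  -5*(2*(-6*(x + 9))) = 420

Step 1. [-5*(2*(-6*(x + 9))) = 420] divide by the outer -5 ⇒ div: 2*(-6*(x + 9)) = -84.
Step 2. [2*(-6*(x + 9)) = -84] leading coefficient 2: divide by 2 ⇒ div: -6*(x + 9) = -42.
Step 3. [-6*(x + 9) = -42] -6·(inner) — divide through by -6. So div: x + 9 = 7.
Step 4. [x + 9 = 7] +9 is outermost — subtract 9 both sides. So sub: x = -2.

Answer: x ∈ {-2}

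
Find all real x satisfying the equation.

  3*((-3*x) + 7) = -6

Step 1. [3*((-3*x) + 7) = -6] 3 out front; divide by 3, so div: (-3*x) + 7 = -2.
Step 2. [(-3*x) + 7 = -2] peel the +7: subtract 7 from each side. So sub: -3*x = -9.
Step 3. [-3*x = -9] divide by the outer -3 ⇒ div: x = 3.

Answer: x ∈ {3}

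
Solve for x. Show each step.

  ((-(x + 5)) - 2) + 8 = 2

Step 1. [((-(x + 5)) - 2) + 8 = 2] 8 comes off first (subtract 8). So sub: (-(x + 5)) - 2 = -6.
Step 2. [(-(x + 5)) - 2 = -6] 2 comes off first (add 2) ⇒ sub: -(x + 5) = -4.
Step 3. [-(x + 5) = -4] leading − — multiply by −1 ⇒ neg: x + 5 = 4.
Step 4. [x + 5 = 4] the outer +5 inverts by subtracting 5 ⇒ sub: x = -1.

Answer: x ∈ {-1}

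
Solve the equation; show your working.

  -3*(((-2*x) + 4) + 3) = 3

Step 1. [-3*(((-2*x) + 4) + 3) = 3] divide by the outer -3. So div: ((-2*x) + 4) + 3 = -1.
Step 2. [((-2*x) + 4) + 3 = -1] +3 is outermost — subtract 3 both sides ⇒ sub: (-2*x) + 4 = -4.
Step 3. [(-2*x) + 4 = -4] -2 | LHS and -2 | -4: pull -2 out ⇒ factor: x - 2 = 2.
Step 4. [x - 2 = 2] -2 is outermost — add 2 both sides, so sub: x = 4.

Answer: x ∈ {4}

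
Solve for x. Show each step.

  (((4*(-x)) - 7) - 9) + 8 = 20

Step 1. [(((4*(-x)) - 7) - 9) + 8 = 20] subtract 8: x sits inside (… + 8), so sub: ((4*(-x)) - 7) - 9 = 12.
Step 2. [((4*(-x)) - 7) - 9 = 12] -9 is outermost — add 9 both sides ⇒ sub: (4*(-x)) - 7 = 21.
Step 3. [(4*(-x)) - 7 = 21] -7 is outermost — add 7 both sides ⇒ sub: 4*(-x) = 28.
Step 4. [4*(-x) = 28] LHS = 4·(…); ÷4 both sides ⇒ div: -x = 7.
Step 5. [-x = 7] leading − — multiply by −1. So neg: x = -7.

Answer: x ∈ {-7}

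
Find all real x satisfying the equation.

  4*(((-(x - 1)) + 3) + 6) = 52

Step 1. [4*(((-(x - 1)) + 3) + 6) = 52] leading coefficient 4: divide by 4 ⇒ div: ((-(x - 1)) + 3) + 6 = 13.
Step 2. [((-(x - 1)) + 3) + 6 = 13] peel the +6: subtract 6 from each side ⇒ sub: (-(x - 1)) + 3 = 7.
Step 3. [(-(x - 1)) + 3 = 7] subtract 3: x sits inside (… + 3). So sub: -(x - 1) = 4.
Step 4. [-(x - 1) = 4] flip signs both sides. So neg: x - 1 = -4.
Step 5. [x - 1 = -4] add 1: x sits inside (… - 1). So sub: x = -3.

Answer: x ∈ {-3}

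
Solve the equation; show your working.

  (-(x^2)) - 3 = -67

Step 1. [(-(x^2)) - 3 = -67] add 3: x sits inside (… - 3). So sub: -(x^2) = -64.
Step 2. [-(x^2) = -64] leading − — multiply by −1, so neg: x^2 = 64.
Step 3. [x^2 = 64] 64 ≥ 0, LHS is (·)² — take ±√. So sqrt: x = 8 or -8.

Answer: x ∈ {-8, 8}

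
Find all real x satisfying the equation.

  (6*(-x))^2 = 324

Step 1. [(6*(-x))^2 = 324] LHS squared, RHS 324 ≥ 0: apply √ (±). So sqrt: 6*(-x) = 18 or -18.
Step 2. [6*(-x) = 18 or -18] 6·(inner) — divide through by 6 ⇒ div: -x = 3 or -3.
Step 3. [-x = 3 or -3] flip signs both sides, so neg: x = -3 or 3.

Answer: x ∈ {-3, 3}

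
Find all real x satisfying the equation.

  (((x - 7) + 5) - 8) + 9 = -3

Step 1. [(((x - 7) + 5) - 8) + 9 = -3] the outer +9 inverts by subtracting 9, so sub: ((x - 7) + 5) - 8 = -12.
Step 2. [((x - 7) + 5) - 8 = -12] 8 comes off first (add 8), so sub: (x - 7) + 5 = -4.
Step 3. [(x - 7) + 5 = -4] subtract 5: x sits inside (… + 5), so sub: x - 7 = -9.
Step 4. [x - 7 = -9] -7 is outermost — add 7 both sides ⇒ sub: x = -2.

Answer: x ∈ {-2}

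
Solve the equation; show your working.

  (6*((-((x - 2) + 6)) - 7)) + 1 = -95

Step 1. [(6*((-((x - 2) + 6)) - 7)) + 1 = -95] 1 comes off first (subtract 1). So sub: 6*((-((x - 2) + 6)) - 7) = -96.
Step 2. [6*((-((x - 2) + 6)) - 7) = -96] 6·(inner) — divide through by 6, so div: (-((x - 2) + 6)) - 7 = -16.
Step 3. [(-((x - 2) + 6)) - 7 = -16] add 7: x sits inside (… - 7), so sub: -((x - 2) + 6) = -9.
Step 4. [-((x - 2) + 6) = -9] LHS negated; negate both sides. So neg: (x - 2) + 6 = 9.
Step 5. [(x - 2) + 6 = 9] 6 comes off first (subtract 6) ⇒ sub: x - 2 = 3.
Step 6. [x - 2 = 3] -2 is outermost — add 2 both sides, so sub: x = 5.

Answer: x ∈ {5}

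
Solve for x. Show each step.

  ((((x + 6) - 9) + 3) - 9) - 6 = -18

Step 1. [((((x + 6) - 9) + 3) - 9) - 6 = -18] add 6: x sits inside (… - 6). So sub: (((x + 6) - 9) + 3) - 9 = -12.
Step 2. [(((x + 6) - 9) + 3) - 9 = -12] 9 comes off first (add 9). So sub: ((x + 6) - 9) + 3 = -3.
Step 3. [((x + 6) - 9) + 3 = -3] peel the +3: subtract 3 from each side. So sub: (x + 6) - 9 = -6.
Step 4. [(x + 6) - 9 = -6] add 9: x sits inside (… - 9) ⇒ sub: x + 6 = 3.
Step 5. [x + 6 = 3] 6 comes off first (subtract 6) ⇒ sub: x = -3.

Answer: x ∈ {-3}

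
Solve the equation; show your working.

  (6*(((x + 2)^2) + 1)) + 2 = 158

Step 1. [(6*(((x + 2)^2) + 1)) + 2 = 158] subtract 2: x sits inside (… + 2) ⇒ sub: 6*(((x + 2)^2) + 1) = 156.
Step 2. [6*(((x + 2)^2) + 1) = 156] divide by the outer 6, so div: ((x + 2)^2) + 1 = 26.
Step 3. [((x + 2)^2) + 1 = 26] peel the +1: subtract 1 from each side. So sub: (x + 2)^2 = 25.
Step 4. [(x + 2)^2 = 25] √ both sides: 25 ≥ 0 gives two branches ⇒ sqrt: x + 2 = 5 or -5.
Step 5. [x + 2 = 5 or -5] 2 comes off first (subtract 2) ⇒ sub: x = 3 or -7.

Answer: x ∈ {-7, 3}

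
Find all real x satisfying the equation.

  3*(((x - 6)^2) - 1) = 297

Step 1. [3*(((x - 6)^2) - 1) = 297] leading coefficient 3: divide by 3, so div: ((x - 6)^2) - 1 = 99.
Step 2. [((x - 6)^2) - 1 = 99] add 1: x sits inside (… - 1), so sub: (x - 6)^2 = 100.
Step 3. [(x - 6)^2 = 100] LHS squared, RHS 100 ≥ 0: apply √ (±) ⇒ sqrt: x - 6 = 10 or -10.
Step 4. [x - 6 = 10 or -10] -6 is outermost — add 6 both sides ⇒ sub: x = 16 or -4.

Answer: x ∈ {-4, 16}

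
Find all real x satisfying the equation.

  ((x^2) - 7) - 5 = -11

Step 1. [((x^2) - 7) - 5 = -11] peel the -5: add 5 from each side. So sub: (x^2) - 7 = -6.
Step 2. [(x^2) - 7 = -6] peel the -7: add 7 from each side ⇒ sub: x^2 = 1.
Step 3. [x^2 = 1] √ both sides: 1 ≥ 0 gives two branches. So sqrt: x = 1 or -1.

Answer: x ∈ {-1, 1}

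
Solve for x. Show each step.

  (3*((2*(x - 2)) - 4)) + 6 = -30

Step 1. [(3*((2*(x - 2)) - 4)) + 6 = -30] peel the +6: subtract 6 from each side. So sub: 3*((2*(x - 2)) - 4) = -36.
Step 2. [3*((2*(x - 2)) - 4) = -36] 3 out front; divide by 3, so div: (2*(x - 2)) - 4 = -12.
Step 3. [(2*(x - 2)) - 4 = -12] common factor 2 (LHS and -12) — divide through, so factor: (x - 2) - 2 = -6.
Step 4. [(x - 2) - 2 = -6] add 2: x sits inside (… - 2). So sub: x - 2 = -4.
Step 5. [x - 2 = -4] -2 is outermost — add 2 both sides. So sub: x = -2.

Answer: x ∈ {-2}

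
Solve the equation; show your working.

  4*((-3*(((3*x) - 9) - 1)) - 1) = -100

Step 1. [4*((-3*(((3*x) - 9) - 1)) - 1) = -100] 4 out front; divide by 4. So div: (-3*(((3*x) - 9) - 1)) - 1 = -25.
Step 2. [(-3*(((3*x) - 9) - 1)) - 1 = -25] peel the -1: add 1 from each side, so sub: -3*(((3*x) - 9) - 1) = -24.
Step 3. [-3*(((3*x) - 9) - 1) = -24] -3 out front; divide by -3. So div: ((3*x) - 9) - 1 = 8.
Step 4. [((3*x) - 9) - 1 = 8] 1 comes off first (add 1). So sub: (3*x) - 9 = 9.
Step 5. [(3*x) - 9 = 9] peel the -9: add 9 from each side ⇒ sub: 3*x = 18.
Step 6. [3*x = 18] LHS = 3·(…); ÷3 both sides ⇒ div: x = 6.

Answer: x ∈ {6}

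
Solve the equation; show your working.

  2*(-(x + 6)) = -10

Step 1. [2*(-(x + 6)) = -10] 2 out front; divide by 2, so div: -(x + 6) = -5.
Step 2. [-(x + 6) = -5] leading − — multiply by −1, so neg: x + 6 = 5.
Step 3. [x + 6 = 5] the outer +6 inverts by subtracting 6 ⇒ sub: x = -1.

Answer: x ∈ {-1}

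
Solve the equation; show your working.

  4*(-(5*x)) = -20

Step 1. [4*(-(5*x)) = -20] 4 out front; divide by 4, so div: -(5*x) = -5.
Step 2. [-(5*x) = -5] leading − — multiply by −1. So neg: 5*x = 5.
Step 3. [5*x = 5] divide by the outer 5. So div: x = 1.

Answer: x ∈ {1}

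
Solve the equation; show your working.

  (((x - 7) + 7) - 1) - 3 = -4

Step 1. [(((x - 7) + 7) - 1) - 3 = -4] 3 comes off first (add 3) ⇒ sub: ((x - 7) + 7) - 1 = -1.
Step 2. [((x - 7) + 7) - 1 = -1] add 1: x sits inside (… - 1), so sub: (x - 7) + 7 = 0.
Step 3. [(x - 7) + 7 = 0] +7 is outermost — subtract 7 both sides. So sub: x - 7 = -7.
Step 4. [x - 7 = -7] add 7: x sits inside (… - 7), so sub: x = 0.

Answer: x ∈ {0}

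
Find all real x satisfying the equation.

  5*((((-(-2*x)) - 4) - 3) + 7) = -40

Step 1. [5*((((-(-2*x)) - 4) - 3) + 7) = -40] 5·(inner) — divide through by 5. So div: (((-(-2*x)) - 4) - 3) + 7 = -8.
Step 2. [(((-(-2*x)) - 4) - 3) + 7 = -8] the outer +7 inverts by subtracting 7. So sub: ((-(-2*x)) - 4) - 3 = -15.
Step 3. [((-(-2*x)) - 4) - 3 = -15] the outer -3 inverts by adding 3 ⇒ sub: (-(-2*x)) - 4 = -12.
Step 4. [(-(-2*x)) - 4 = -12] 4 comes off first (add 4), so sub: -(-2*x) = -8.
Step 5. [-(-2*x) = -8] flip signs both sides ⇒ neg: -2*x = 8.
Step 6. [-2*x = 8] -2 out front; divide by -2 ⇒ div: x = -4.

Answer: x ∈ {-4}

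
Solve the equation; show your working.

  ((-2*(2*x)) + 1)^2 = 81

Step 1. [((-2*(2*x)) + 1)^2 = 81] 81 ≥ 0, LHS is (·)² — take ±√. So sqrt: (-2*(2*x)) + 1 = 9 or -9.
Step 2. [(-2*(2*x)) + 1 = 9 or -9] subtract 1: x sits inside (… + 1) ⇒ sub: -2*(2*x) = 8 or -10.
Step 3. [-2*(2*x) = 8 or -10] -2 out front; divide by -2, so div: 2*x = -4 or 5.
Step 4. [2*x = -4 or 5] 2 out front; divide by 2, so div: x = -2 or 5/2.

Answer: x ∈ {-2, 5/2}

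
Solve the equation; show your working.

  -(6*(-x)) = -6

Step 1. [-(6*(-x)) = -6] flip signs both sides, so neg: 6*(-x) = 6.
Step 2. [6*(-x) = 6] 6 out front; divide by 6. So div: -x = 1.
Step 3. [-x = 1] flip signs both sides, so neg: x = -1.

Answer: x ∈ {-1}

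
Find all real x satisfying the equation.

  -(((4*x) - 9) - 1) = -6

Step 1. [-(((4*x) - 9) - 1) = -6] flip signs both sides, so neg: ((4*x) - 9) - 1 = 6.
Step 2. [((4*x) - 9) - 1 = 6] add 1: x sits inside (… - 1). So sub: (4*x) - 9 = 7.
Step 3. [(4*x) - 9 = 7] peel the -9: add 9 from each side. So sub: 4*x = 16.
Step 4. [4*x = 16] LHS = 4·(…); ÷4 both sides. So div: x = 4.

Answer: x ∈ {4}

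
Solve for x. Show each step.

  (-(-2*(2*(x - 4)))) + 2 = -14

Step 1. [(-(-2*(2*(x - 4)))) + 2 = -14] 2 comes off first (subtract 2). So sub: -(-2*(2*(x - 4))) = -16.
Step 2. [-(-2*(2*(x - 4))) = -16] LHS negated; negate both sides, so neg: -2*(2*(x - 4)) = 16.
Step 3. [-2*(2*(x - 4)) = 16] leading coefficient -2: divide by -2, so div: 2*(x - 4) = -8.
Step 4. [2*(x - 4) = -8] 2·(inner) — divide through by 2. So div: x - 4 = -4.
Step 5. [x - 4 = -4] -4 is outermost — add 4 both sides ⇒ sub: x = 0.

Answer: x ∈ {0}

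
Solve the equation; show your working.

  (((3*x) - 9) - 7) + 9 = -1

Step 1. [(((3*x) - 9) - 7) + 9 = -1] +9 is outermost — subtract 9 both sides. So sub: ((3*x) - 9) - 7 = -10.
Step 2. [((3*x) - 9) - 7 = -10] 7 comes off first (add 7) ⇒ sub: (3*x) - 9 = -3.
Step 3. [(3*x) - 9 = -3] 9 comes off first (add 9), so sub: 3*x = 6.
Step 4. [3*x = 6] 3 out front; divide by 3, so div: x = 2.

Answer: x ∈ {2}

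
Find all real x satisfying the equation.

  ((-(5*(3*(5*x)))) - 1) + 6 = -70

Step 1. [((-(5*(3*(5*x)))) - 1) + 6 = -70] 6 comes off first (subtract 6), so sub: (-(5*(3*(5*x)))) - 1 = -76.
Step 2. [(-(5*(3*(5*x)))) - 1 = -76] add 1: x sits inside (… - 1). So sub: -(5*(3*(5*x))) = -75.
Step 3. [-(5*(3*(5*x))) = -75] flip signs both sides, so neg: 5*(3*(5*x)) = 75.
Step 4. [5*(3*(5*x)) = 75] 5 out front; divide by 5. So div: 3*(5*x) = 15.
Step 5. [3*(5*x) = 15] 3·(inner) — divide through by 3. So div: 5*x = 5.
Step 6. [5*x = 5] divide by the outer 5 ⇒ div: x = 1.

Answer: x ∈ {1}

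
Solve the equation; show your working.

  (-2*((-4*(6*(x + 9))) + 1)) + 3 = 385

Step 1. [(-2*((-4*(6*(x + 9))) + 1)) + 3 = 385] +3 is outermost — subtract 3 both sides, so sub: -2*((-4*(6*(x + 9))) + 1) = 382.
Step 2. [-2*((-4*(6*(x + 9))) + 1) = 382] LHS = -2·(…); ÷-2 both sides, so div: (-4*(6*(x + 9))) + 1 = -191.
Step 3. [(-4*(6*(x + 9))) + 1 = -191] peel the +1: subtract 1 from each side ⇒ sub: -4*(6*(x + 9)) = -192.
Step 4. [-4*(6*(x + 9)) = -192] -4·(inner) — divide through by -4. So div: 6*(x + 9) = 48.
Step 5. [6*(x + 9) = 48] 6·(inner) — divide through by 6, so div: x + 9 = 8.
Step 6. [x + 9 = 8] the outer +9 inverts by subtracting 9. So sub: x = -1.

Answer: x ∈ {-1}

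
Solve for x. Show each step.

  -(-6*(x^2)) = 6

Step 1. [-(-6*(x^2)) = 6] flip signs both sides, so neg: -6*(x^2) = -6.
Step 2. [-6*(x^2) = -6] -6·(inner) — divide through by -6. So div: x^2 = 1.
Step 3. [x^2 = 1] √ both sides: 1 ≥ 0 gives two branches. So sqrt: x = 1 or -1.

Answer: x ∈ {-1, 1}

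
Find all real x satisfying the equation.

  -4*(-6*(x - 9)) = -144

Step 1. [-4*(-6*(x - 9)) = -144] LHS = -4·(…); ÷-4 both sides ⇒ div: -6*(x - 9) = 36.
Step 2. [-6*(x - 9) = 36] -6·(inner) — divide through by -6, so div: x - 9 = -6.
Step 3. [x - 9 = -6] add 9: x sits inside (… - 9). So sub: x = 3.

Answer: x ∈ {3}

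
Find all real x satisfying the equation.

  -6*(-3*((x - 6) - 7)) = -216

Step 1. [-6*(-3*((x - 6) - 7)) = -216] leading coefficient -6: divide by -6. So div: -3*((x - 6) - 7) = 36.
Step 2. [-3*((x - 6) - 7) = 36] -3 out front; divide by -3 ⇒ div: (x - 6) - 7 = -12.
Step 3. [(x - 6) - 7 = -12] peel the -7: add 7 from each side ⇒ sub: x - 6 = -5.
Step 4. [x - 6 = -5] peel the -6: add 6 from each side ⇒ sub: x = 1.

Answer: x ∈ {1}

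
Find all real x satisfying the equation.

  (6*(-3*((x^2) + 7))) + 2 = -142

Step 1. [(6*(-3*((x^2) + 7))) + 2 = -142] +2 is outermost — subtract 2 both sides, so sub: 6*(-3*((x^2) + 7)) = -144.
Step 2. [6*(-3*((x^2) + 7)) = -144] LHS = 6·(…); ÷6 both sides. So div: -3*((x^2) + 7) = -24.
Step 3. [-3*((x^2) + 7) = -24] -3·(inner) — divide through by -3 ⇒ div: (x^2) + 7 = 8.
Step 4. [(x^2) + 7 = 8] +7 is outermost — subtract 7 both sides, so sub: x^2 = 1.
Step 5. [x^2 = 1] √ both sides: 1 ≥ 0 gives two branches, so sqrt: x = 1 or -1.

Answer: x ∈ {-1, 1}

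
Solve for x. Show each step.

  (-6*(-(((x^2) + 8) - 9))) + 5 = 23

Step 1. [(-6*(-(((x^2) + 8) - 9))) + 5 = 23] peel the +5: subtract 5 from each side ⇒ sub: -6*(-(((x^2) + 8) - 9)) = 18.
Step 2. [-6*(-(((x^2) + 8) - 9)) = 18] -6 out front; divide by -6, so div: -(((x^2) + 8) - 9) = -3.
Step 3. [-(((x^2) + 8) - 9) = -3] flip signs both sides. So neg: ((x^2) + 8) - 9 = 3.
Step 4. [((x^2) + 8) - 9 = 3] -9 is outermost — add 9 both sides, so sub: (x^2) + 8 = 12.
Step 5. [(x^2) + 8 = 12] peel the +8: subtract 8 from each side. So sub: x^2 = 4.
Step 6. [x^2 = 4] √ both sides: 4 ≥ 0 gives two branches, so sqrt: x = 2 or -2.

Answer: x ∈ {-2, 2}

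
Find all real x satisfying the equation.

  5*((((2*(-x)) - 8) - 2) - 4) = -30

Step 1. [5*((((2*(-x)) - 8) - 2) - 4) = -30] leading coefficient 5: divide by 5, so div: (((2*(-x)) - 8) - 2) - 4 = -6.
Step 2. [(((2*(-x)) - 8) - 2) - 4 = -6] 4 comes off first (add 4). So sub: ((2*(-x)) - 8) - 2 = -2.
Step 3. [((2*(-x)) - 8) - 2 = -2] the outer -2 inverts by adding 2, so sub: (2*(-x)) - 8 = 0.
Step 4. [(2*(-x)) - 8 = 0] 2 divides every term; factor it out, so factor: (-x) - 4 = 0.
Step 5. [(-x) - 4 = 0] add 4: x sits inside (… - 4). So sub: -x = 4.
Step 6. [-x = 4] leading − — multiply by −1. So neg: x = -4.

Answer: x ∈ {-4}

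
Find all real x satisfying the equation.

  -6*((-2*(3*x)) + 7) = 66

Step 1. [-6*((-2*(3*x)) + 7) = 66] divide by the outer -6. So div: (-2*(3*x)) + 7 = -11.
Step 2. [(-2*(3*x)) + 7 = -11] the outer +7 inverts by subtracting 7 ⇒ sub: -2*(3*x) = -18.
Step 3. [-2*(3*x) = -18] leading coefficient -2: divide by -2 ⇒ div: 3*x = 9.
Step 4. [3*x = 9] leading coefficient 3: divide by 3. So div: x = 3.

Answer: x ∈ {3}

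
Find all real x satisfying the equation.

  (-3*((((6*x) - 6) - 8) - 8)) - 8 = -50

Step 1. [(-3*((((6*x) - 6) - 8) - 8)) - 8 = -50] the outer -8 inverts by adding 8, so sub: -3*((((6*x) - 6) - 8) - 8) = -42.
Step 2. [-3*((((6*x) - 6) - 8) - 8) = -42] LHS = -3·(…); ÷-3 both sides ⇒ div: (((6*x) - 6) - 8) - 8 = 14.
Step 3. [(((6*x) - 6) - 8) - 8 = 14] add 8: x sits inside (… - 8), so sub: ((6*x) - 6) - 8 = 22.
Step 4. [((6*x) - 6) - 8 = 22] the outer -8 inverts by adding 8. So sub: (6*x) - 6 = 30.
Step 5. [(6*x) - 6 = 30] the outer -6 inverts by adding 6 ⇒ sub: 6*x = 36.
Step 6. [6*x = 36] leading coefficient 6: divide by 6, so div: x = 6.

Answer: x ∈ {6}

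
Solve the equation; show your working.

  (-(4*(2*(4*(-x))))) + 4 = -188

Step 1. [(-(4*(2*(4*(-x))))) + 4 = -188] subtract 4: x sits inside (… + 4), so sub: -(4*(2*(4*(-x)))) = -192.
Step 2. [-(4*(2*(4*(-x)))) = -192] leading − — multiply by −1 ⇒ neg: 4*(2*(4*(-x))) = 192.
Step 3. [4*(2*(4*(-x))) = 192] divide by the outer 4. So div: 2*(4*(-x)) = 48.
Step 4. [2*(4*(-x)) = 48] LHS = 2·(…); ÷2 both sides. So div: 4*(-x) = 24.
Step 5. [4*(-x) = 24] divide by the outer 4. So div: -x = 6.
Step 6. [-x = 6] LHS negated; negate both sides ⇒ neg: x = -6.

Answer: x ∈ {-6}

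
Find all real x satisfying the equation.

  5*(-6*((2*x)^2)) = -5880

Step 1. [5*(-6*((2*x)^2)) = -5880] leading coefficient 5: divide by 5 ⇒ div: -6*((2*x)^2) = -1176.
Step 2. [-6*((2*x)^2) = -1176] divide by the outer -6. So div: (2*x)^2 = 196.
Step 3. [(2*x)^2 = 196] √ both sides: 196 ≥ 0 gives two branches ⇒ sqrt: 2*x = 14 or -14.
Step 4. [2*x = 14 or -14] LHS = 2·(…); ÷2 both sides, so div: x = 7 or -7.

Answer: x ∈ {-7, 7}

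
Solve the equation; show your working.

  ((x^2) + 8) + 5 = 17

Step 1. [((x^2) + 8) + 5 = 17] subtract 5: x sits inside (… + 5). So sub: (x^2) + 8 = 12.
Step 2. [(x^2) + 8 = 12] peel the +8: subtract 8 from each side ⇒ sub: x^2 = 4.
Step 3. [x^2 = 4] √ both sides: 4 ≥ 0 gives two branches ⇒ sqrt: x = 2 or -2.

Answer: x ∈ {-2, 2}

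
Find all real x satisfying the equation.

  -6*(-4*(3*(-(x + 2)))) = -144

Step 1. [-6*(-4*(3*(-(x + 2)))) = -144] -6·(inner) — divide through by -6, so div: -4*(3*(-(x + 2))) = 24.
Step 2. [-4*(3*(-(x + 2))) = 24] -4 out front; divide by -4, so div: 3*(-(x + 2)) = -6.
Step 3. [3*(-(x + 2)) = -6] divide by the outer 3. So div: -(x + 2) = -2.
Step 4. [-(x + 2) = -2] LHS negated; negate both sides ⇒ neg: x + 2 = 2.
Step 5. [x + 2 = 2] +2 is outermost — subtract 2 both sides. So sub: x = 0.

Answer: x ∈ {0}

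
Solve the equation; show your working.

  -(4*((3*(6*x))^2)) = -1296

Step 1. [-(4*((3*(6*x))^2)) = -1296] leading − — multiply by −1. So neg: 4*((3*(6*x))^2) = 1296.
Step 2. [4*((3*(6*x))^2) = 1296] leading coefficient 4: divide by 4, so div: (3*(6*x))^2 = 324.
Step 3. [(3*(6*x))^2 = 324] LHS squared, RHS 324 ≥ 0: apply √ (±) ⇒ sqrt: 3*(6*x) = 18 or -18.
Step 4. [3*(6*x) = 18 or -18] leading coefficient 3: divide by 3, so div: 6*x = 6 or -6.
Step 5. [6*x = 6 or -6] LHS = 6·(…); ÷6 both sides. So div: x = 1 or -1.

Answer: x ∈ {-1, 1}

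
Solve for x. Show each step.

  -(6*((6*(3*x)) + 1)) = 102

Step 1. [-(6*((6*(3*x)) + 1)) = 102] LHS negated; negate both sides. So neg: 6*((6*(3*x)) + 1) = -102.
Step 2. [6*((6*(3*x)) + 1) = -102] divide by the outer 6 ⇒ div: (6*(3*x)) + 1 = -17.
Step 3. [(6*(3*x)) + 1 = -17] subtract 1: x sits inside (… + 1). So sub: 6*(3*x) = -18.
Step 4. [6*(3*x) = -18] divide by the outer 6 ⇒ div: 3*x = -3.
Step 5. [3*x = -3] 3·(inner) — divide through by 3. So div: x = -1.

Answer: x ∈ {-1}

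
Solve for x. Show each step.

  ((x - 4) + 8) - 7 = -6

Step 1. [((x - 4) + 8) - 7 = -6] the outer -7 inverts by adding 7, so sub: (x - 4) + 8 = 1.
Step 2. [(x - 4) + 8 = 1] the outer +8 inverts by subtracting 8. So sub: x - 4 = -7.
Step 3. [x - 4 = -7] add 4: x sits inside (… - 4) ⇒ sub: x = -3.

Answer: x ∈ {-3}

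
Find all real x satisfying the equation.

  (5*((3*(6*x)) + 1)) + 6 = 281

Step 1. [(5*((3*(6*x)) + 1)) + 6 = 281] subtract 6: x sits inside (… + 6), so sub: 5*((3*(6*x)) + 1) = 275.
Step 2. [5*((3*(6*x)) + 1) = 275] LHS = 5·(…); ÷5 both sides. So div: (3*(6*x)) + 1 = 55.
Step 3. [(3*(6*x)) + 1 = 55] subtract 1: x sits inside (… + 1) ⇒ sub: 3*(6*x) = 54.
Step 4. [3*(6*x) = 54] 3 out front; divide by 3. So div: 6*x = 18.
Step 5. [6*x = 18] 6 out front; divide by 6 ⇒ div: x = 3.

Answer: x ∈ {3}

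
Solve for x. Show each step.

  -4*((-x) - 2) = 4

Step 1. [-4*((-x) - 2) = 4] -4 out front; divide by -4, so div: (-x) - 2 = -1.
Step 2. [(-x) - 2 = -1] peel the -2: add 2 from each side. So sub: -x = 1.
Step 3. [-x = 1] flip signs both sides ⇒ neg: x = -1.

Answer: x ∈ {-1}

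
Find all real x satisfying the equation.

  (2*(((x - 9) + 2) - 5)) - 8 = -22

Step 1. [(2*(((x - 9) + 2) - 5)) - 8 = -22] peel the -8: add 8 from each side. So sub: 2*(((x - 9) + 2) - 5) = -14.
Step 2. [2*(((x - 9) + 2) - 5) = -14] LHS = 2·(…); ÷2 both sides ⇒ div: ((x - 9) + 2) - 5 = -7.
Step 3. [((x - 9) + 2) - 5 = -7] 5 comes off first (add 5) ⇒ sub: (x - 9) + 2 = -2.
Step 4. [(x - 9) + 2 = -2] +2 is outermost — subtract 2 both sides ⇒ sub: x - 9 = -4.
Step 5. [x - 9 = -4] 9 comes off first (add 9). So sub: x = 5.

Answer: x ∈ {5}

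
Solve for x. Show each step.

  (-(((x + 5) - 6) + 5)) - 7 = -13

Step 1. [(-(((x + 5) - 6) + 5)) - 7 = -13] the outer -7 inverts by adding 7. So sub: -(((x + 5) - 6) + 5) = -6.
Step 2. [-(((x + 5) - 6) + 5) = -6] leading − — multiply by −1 ⇒ neg: ((x + 5) - 6) + 5 = 6.
Step 3. [((x + 5) - 6) + 5 = 6] peel the +5: subtract 5 from each side ⇒ sub: (x + 5) - 6 = 1.
Step 4. [(x + 5) - 6 = 1] add 6: x sits inside (… - 6). So sub: x + 5 = 7.
Step 5. [x + 5 = 7] subtract 5: x sits inside (… + 5) ⇒ sub: x = 2.

Answer: x ∈ {2}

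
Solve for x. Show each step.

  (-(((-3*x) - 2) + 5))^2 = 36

Step 1. [(-(((-3*x) - 2) + 5))^2 = 36] LHS squared, RHS 36 ≥ 0: apply √ (±), so sqrt: -(((-3*x) - 2) + 5) = 6 or -6.
Step 2. [-(((-3*x) - 2) + 5) = 6 or -6] LHS negated; negate both sides, so neg: ((-3*x) - 2) + 5 = -6 or 6.
Step 3. [((-3*x) - 2) + 5 = -6 or 6] the outer +5 inverts by subtracting 5, so sub: (-3*x) - 2 = -11 or 1.
Step 4. [(-3*x) - 2 = -11 or 1] peel the -2: add 2 from each side, so sub: -3*x = -9 or 3.
Step 5. [-3*x = -9 or 3] LHS = -3·(…); ÷-3 both sides ⇒ div: x = 3 or -1.

Answer: x ∈ {-1, 3}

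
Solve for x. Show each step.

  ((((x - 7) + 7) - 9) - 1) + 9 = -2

Step 1. [((((x - 7) + 7) - 9) - 1) + 9 = -2] 9 comes off first (subtract 9) ⇒ sub: (((x - 7) + 7) - 9) - 1 = -11.
Step 2. [(((x - 7) + 7) - 9) - 1 = -11] add 1: x sits inside (… - 1). So sub: ((x - 7) + 7) - 9 = -10.
Step 3. [((x - 7) + 7) - 9 = -10] peel the -9: add 9 from each side ⇒ sub: (x - 7) + 7 = -1.
Step 4. [(x - 7) + 7 = -1] peel the +7: subtract 7 from each side, so sub: x - 7 = -8.
Step 5. [x - 7 = -8] the outer -7 inverts by adding 7 ⇒ sub: x = -1.

Answer: x ∈ {-1}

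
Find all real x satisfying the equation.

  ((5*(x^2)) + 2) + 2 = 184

Step 1. [((5*(x^2)) + 2) + 2 = 184] 2 comes off first (subtract 2), so sub: (5*(x^2)) + 2 = 182.
Step 2. [(5*(x^2)) + 2 = 182] +2 is outermost — subtract 2 both sides, so sub: 5*(x^2) = 180.
Step 3. [5*(x^2) = 180] LHS = 5·(…); ÷5 both sides ⇒ div: x^2 = 36.
Step 4. [x^2 = 36] 36 ≥ 0, LHS is (·)² — take ±√ ⇒ sqrt: x = 6 or -6.

Answer: x ∈ {-6, 6}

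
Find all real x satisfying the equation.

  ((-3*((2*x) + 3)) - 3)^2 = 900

Step 1. [((-3*((2*x) + 3)) - 3)^2 = 900] LHS squared, RHS 900 ≥ 0: apply √ (±), so sqrt: (-3*((2*x) + 3)) - 3 = 30 or -30.
Step 2. [(-3*((2*x) + 3)) - 3 = 30 or -30] the outer -3 inverts by adding 3. So sub: -3*((2*x) + 3) = 33 or -27.
Step 3. [-3*((2*x) + 3) = 33 or -27] -3·(inner) — divide through by -3. So div: (2*x) + 3 = -11 or 9.
Step 4. [(2*x) + 3 = -11 or 9] peel the +3: subtract 3 from each side ⇒ sub: 2*x = -14 or 6.
Step 5. [2*x = -14 or 6] 2·(inner) — divide through by 2. So div: x = -7 or 3.

Answer: x ∈ {-7, 3}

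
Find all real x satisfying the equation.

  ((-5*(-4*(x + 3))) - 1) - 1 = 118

Step 1. [((-5*(-4*(x + 3))) - 1) - 1 = 118] 1 comes off first (add 1) ⇒ sub: (-5*(-4*(x + 3))) - 1 = 119.
Step 2. [(-5*(-4*(x + 3))) - 1 = 119] peel the -1: add 1 from each side, so sub: -5*(-4*(x + 3)) = 120.
Step 3. [-5*(-4*(x + 3)) = 120] divide by the outer -5 ⇒ div: -4*(x + 3) = -24.
Step 4. [-4*(x + 3) = -24] leading coefficient -4: divide by -4, so div: x + 3 = 6.
Step 5. [x + 3 = 6] +3 is outermost — subtract 3 both sides, so sub: x = 3.

Answer: x ∈ {3}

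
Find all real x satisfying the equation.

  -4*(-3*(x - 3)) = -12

Step 1. [-4*(-3*(x - 3)) = -12] leading coefficient -4: divide by -4. So div: -3*(x - 3) = 3.
Step 2. [-3*(x - 3) = 3] -3·(inner) — divide through by -3 ⇒ div: x - 3 = -1.
Step 3. [x - 3 = -1] -3 is outermost — add 3 both sides. So sub: x = 2.

Answer: x ∈ {2}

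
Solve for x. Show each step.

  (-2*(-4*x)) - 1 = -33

Step 1. [(-2*(-4*x)) - 1 = -33] the outer -1 inverts by adding 1. So sub: -2*(-4*x) = -32.
Step 2. [-2*(-4*x) = -32] divide by the outer -2, so div: -4*x = 16.
Step 3. [-4*x = 16] leading coefficient -4: divide by -4. So div: x = -4.

Answer: x ∈ {-4}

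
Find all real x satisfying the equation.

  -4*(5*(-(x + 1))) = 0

Step 1. [-4*(5*(-(x + 1))) = 0] LHS = -4·(…); ÷-4 both sides ⇒ div: 5*(-(x + 1)) = 0.
Step 2. [5*(-(x + 1)) = 0] leading coefficient 5: divide by 5. So div: -(x + 1) = 0.
Step 3. [-(x + 1) = 0] flip signs both sides. So neg: x + 1 = 0.
Step 4. [x + 1 = 0] peel the +1: subtract 1 from each side, so sub: x = -1.

Answer: x ∈ {-1}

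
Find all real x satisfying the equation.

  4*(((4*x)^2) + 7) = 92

Step 1. [4*(((4*x)^2) + 7) = 92] LHS = 4·(…); ÷4 both sides. So div: ((4*x)^2) + 7 = 23.
Step 2. [((4*x)^2) + 7 = 23] 7 comes off first (subtract 7) ⇒ sub: (4*x)^2 = 16.
Step 3. [(4*x)^2 = 16] 16 ≥ 0, LHS is (·)² — take ±√ ⇒ sqrt: 4*x = 4 or -4.
Step 4. [4*x = 4 or -4] 4·(inner) — divide through by 4. So div: x = 1 or -1.

Answer: x ∈ {-1, 1}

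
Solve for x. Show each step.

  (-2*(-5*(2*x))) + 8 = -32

Step 1. [(-2*(-5*(2*x))) + 8 = -32] subtract 8: x sits inside (… + 8). So sub: -2*(-5*(2*x)) = -40.
Step 2. [-2*(-5*(2*x)) = -40] -2 out front; divide by -2. So div: -5*(2*x) = 20.
Step 3. [-5*(2*x) = 20] -5 out front; divide by -5 ⇒ div: 2*x = -4.
Step 4. [2*x = -4] 2 out front; divide by 2, so div: x = -2.

Answer: x ∈ {-2}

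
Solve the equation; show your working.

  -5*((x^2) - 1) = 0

Step 1. [-5*((x^2) - 1) = 0] divide by the outer -5, so div: (x^2) - 1 = 0.
Step 2. [(x^2) - 1 = 0] 1 comes off first (add 1), so sub: x^2 = 1.
Step 3. [x^2 = 1] √ both sides: 1 ≥ 0 gives two branches. So sqrt: x = 1 or -1.

Answer: x ∈ {-1, 1}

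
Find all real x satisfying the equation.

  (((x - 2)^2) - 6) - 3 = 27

Step 1. [(((x - 2)^2) - 6) - 3 = 27] -3 is outermost — add 3 both sides, so sub: ((x - 2)^2) - 6 = 30.
Step 2. [((x - 2)^2) - 6 = 30] the outer -6 inverts by adding 6 ⇒ sub: (x - 2)^2 = 36.
Step 3. [(x - 2)^2 = 36] LHS squared, RHS 36 ≥ 0: apply √ (±). So sqrt: x - 2 = 6 or -6.
Step 4. [x - 2 = 6 or -6] -2 is outermost — add 2 both sides. So sub: x = 8 or -4.

Answer: x ∈ {-4, 8}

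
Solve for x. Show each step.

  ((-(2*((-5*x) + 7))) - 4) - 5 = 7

Step 1. [((-(2*((-5*x) + 7))) - 4) - 5 = 7] the outer -5 inverts by adding 5 ⇒ sub: (-(2*((-5*x) + 7))) - 4 = 12.
Step 2. [(-(2*((-5*x) + 7))) - 4 = 12] the outer -4 inverts by adding 4, so sub: -(2*((-5*x) + 7)) = 16.
Step 3. [-(2*((-5*x) + 7)) = 16] LHS negated; negate both sides, so neg: 2*((-5*x) + 7) = -16.
Step 4. [2*((-5*x) + 7) = -16] 2 out front; divide by 2 ⇒ div: (-5*x) + 7 = -8.
Step 5. [(-5*x) + 7 = -8] peel the +7: subtract 7 from each side ⇒ sub: -5*x = -15.
Step 6. [-5*x = -15] LHS = -5·(…); ÷-5 both sides, so div: x = 3.

Answer: x ∈ {3}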